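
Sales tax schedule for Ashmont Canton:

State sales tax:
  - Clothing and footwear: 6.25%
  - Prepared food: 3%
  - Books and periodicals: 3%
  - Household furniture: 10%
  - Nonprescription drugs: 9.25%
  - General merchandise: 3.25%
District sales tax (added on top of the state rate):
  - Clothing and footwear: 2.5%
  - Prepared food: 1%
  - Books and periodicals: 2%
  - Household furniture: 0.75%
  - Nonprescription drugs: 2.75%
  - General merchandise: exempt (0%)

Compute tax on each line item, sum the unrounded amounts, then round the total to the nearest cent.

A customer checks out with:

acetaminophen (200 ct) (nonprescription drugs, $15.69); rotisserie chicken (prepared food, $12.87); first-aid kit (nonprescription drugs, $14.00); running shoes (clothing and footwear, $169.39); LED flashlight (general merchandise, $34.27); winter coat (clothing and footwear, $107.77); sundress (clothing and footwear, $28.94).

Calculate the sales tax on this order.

$31.98

Acetaminophen (200 ct) $15.69: nonprescription drugs → 9.25% + 2.75% district = 12% → $1.8828
Rotisserie chicken $12.87: prepared food → 3% + 1% district = 4% → $0.5148
First-aid kit $14.00: nonprescription drugs → 9.25% + 2.75% district = 12% → $1.68
Running shoes $169.39: clothing and footwear → 6.25% + 2.5% district = 8.75% → $14.821625
LED flashlight $34.27: general merchandise → 3.25% + 0% district = 3.25% → $1.113775
Winter coat $107.77: clothing and footwear → 6.25% + 2.5% district = 8.75% → $9.429875
Sundress $28.94: clothing and footwear → 6.25% + 2.5% district = 8.75% → $2.53225
Unrounded tax sum = $31.975125 → $31.98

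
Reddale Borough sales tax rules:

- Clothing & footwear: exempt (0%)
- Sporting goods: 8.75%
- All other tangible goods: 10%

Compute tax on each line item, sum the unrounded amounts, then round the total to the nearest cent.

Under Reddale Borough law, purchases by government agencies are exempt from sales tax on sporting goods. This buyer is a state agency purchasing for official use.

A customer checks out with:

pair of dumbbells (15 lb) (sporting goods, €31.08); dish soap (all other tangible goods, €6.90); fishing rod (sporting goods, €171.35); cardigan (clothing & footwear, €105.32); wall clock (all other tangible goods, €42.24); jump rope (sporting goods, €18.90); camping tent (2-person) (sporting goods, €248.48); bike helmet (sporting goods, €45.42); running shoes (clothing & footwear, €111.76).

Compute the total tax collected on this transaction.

Pair of dumbbells (15 lb) €31.08: sporting goods, buyer-exempt → 0% → €0.00
Dish soap €6.90: all other tangible goods → 10% → €0.69
Fishing rod €171.35: sporting goods, buyer-exempt → 0% → €0.00
Cardigan €105.32: clothing & footwear → 0% → €0.00
Wall clock €42.24: all other tangible goods → 10% → €4.224
Jump rope €18.90: sporting goods, buyer-exempt → 0% → €0.00
Camping tent (2-person) €248.48: sporting goods, buyer-exempt → 0% → €0.00
Bike helmet €45.42: sporting goods, buyer-exempt → 0% → €0.00
Running shoes €111.76: clothing & footwear → 0% → €0.00
Unrounded tax sum = €4.914 → €4.91

€4.91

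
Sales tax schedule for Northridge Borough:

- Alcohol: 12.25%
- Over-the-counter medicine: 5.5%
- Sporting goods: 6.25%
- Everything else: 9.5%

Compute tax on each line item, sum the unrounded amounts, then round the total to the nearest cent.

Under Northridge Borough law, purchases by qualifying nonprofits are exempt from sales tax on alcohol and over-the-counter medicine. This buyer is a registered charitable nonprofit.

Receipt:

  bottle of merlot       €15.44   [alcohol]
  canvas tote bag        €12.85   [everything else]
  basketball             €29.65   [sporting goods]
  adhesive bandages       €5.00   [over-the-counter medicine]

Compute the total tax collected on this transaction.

Bottle of merlot €15.44: alcohol, buyer-exempt → 0% → €0.00
Canvas tote bag €12.85: everything else → 9.5% → €1.22075
Basketball €29.65: sporting goods → 6.25% → €1.853125
Adhesive bandages €5.00: over-the-counter medicine, buyer-exempt → 0% → €0.00
Unrounded tax sum = €3.073875 → €3.07

€3.07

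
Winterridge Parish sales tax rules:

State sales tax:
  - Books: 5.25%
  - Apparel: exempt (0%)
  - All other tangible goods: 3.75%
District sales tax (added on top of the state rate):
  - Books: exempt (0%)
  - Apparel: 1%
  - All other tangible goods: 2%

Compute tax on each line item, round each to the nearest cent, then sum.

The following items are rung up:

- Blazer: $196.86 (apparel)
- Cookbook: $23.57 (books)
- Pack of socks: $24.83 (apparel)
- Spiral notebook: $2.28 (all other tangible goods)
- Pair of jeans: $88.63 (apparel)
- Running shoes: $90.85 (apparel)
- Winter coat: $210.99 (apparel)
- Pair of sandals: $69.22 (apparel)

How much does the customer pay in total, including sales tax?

Blazer $196.86: apparel → 0% + 1% district = 1% → $1.97
Cookbook $23.57: books → 5.25% + 0% district = 5.25% → $1.24
Pack of socks $24.83: apparel → 0% + 1% district = 1% → $0.25
Spiral notebook $2.28: all other tangible goods → 3.75% + 2% district = 5.75% → $0.13
Pair of jeans $88.63: apparel → 0% + 1% district = 1% → $0.89
Running shoes $90.85: apparel → 0% + 1% district = 1% → $0.91
Winter coat $210.99: apparel → 0% + 1% district = 1% → $2.11
Pair of sandals $69.22: apparel → 0% + 1% district = 1% → $0.69
Subtotal = $707.23; tax = $8.19; total due = $715.42

$715.42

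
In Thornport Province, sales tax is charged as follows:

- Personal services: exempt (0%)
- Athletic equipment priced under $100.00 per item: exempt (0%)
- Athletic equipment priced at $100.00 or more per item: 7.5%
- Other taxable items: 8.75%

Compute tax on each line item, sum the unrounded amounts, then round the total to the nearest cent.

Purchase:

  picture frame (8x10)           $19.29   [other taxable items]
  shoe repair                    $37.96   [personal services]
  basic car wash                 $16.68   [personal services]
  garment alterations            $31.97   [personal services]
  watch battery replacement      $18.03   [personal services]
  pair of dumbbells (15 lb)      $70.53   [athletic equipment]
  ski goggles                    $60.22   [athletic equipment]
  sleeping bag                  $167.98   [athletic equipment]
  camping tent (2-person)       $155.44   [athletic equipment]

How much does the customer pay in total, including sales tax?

Picture frame (8x10) $19.29: other taxable items → 8.75% → $1.687875
Shoe repair $37.96: personal services → 0% → $0.00
Basic car wash $16.68: personal services → 0% → $0.00
Garment alterations $31.97: personal services → 0% → $0.00
Watch battery replacement $18.03: personal services → 0% → $0.00
Pair of dumbbells (15 lb) $70.53: athletic equipment, under $100.00 → 0% → $0.00
Ski goggles $60.22: athletic equipment, under $100.00 → 0% → $0.00
Sleeping bag $167.98: athletic equipment, $100.00 or more → 7.5% → $12.5985
Camping tent (2-person) $155.44: athletic equipment, $100.00 or more → 7.5% → $11.658
Subtotal = $578.10; unrounded tax = $25.944375 → $25.94; total due = $604.04

$604.04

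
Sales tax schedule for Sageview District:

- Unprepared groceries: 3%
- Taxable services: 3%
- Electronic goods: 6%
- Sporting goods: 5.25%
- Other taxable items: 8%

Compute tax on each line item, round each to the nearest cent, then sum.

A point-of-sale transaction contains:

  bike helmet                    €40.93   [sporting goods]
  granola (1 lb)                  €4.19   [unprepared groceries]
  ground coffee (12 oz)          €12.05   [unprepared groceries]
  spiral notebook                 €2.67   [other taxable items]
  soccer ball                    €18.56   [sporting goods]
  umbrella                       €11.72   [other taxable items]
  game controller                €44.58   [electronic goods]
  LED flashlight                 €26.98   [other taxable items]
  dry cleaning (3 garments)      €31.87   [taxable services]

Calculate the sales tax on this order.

€10.55

Bike helmet €40.93: sporting goods → 5.25% → €2.15
Granola (1 lb) €4.19: unprepared groceries → 3% → €0.13
Ground coffee (12 oz) €12.05: unprepared groceries → 3% → €0.36
Spiral notebook €2.67: other taxable items → 8% → €0.21
Soccer ball €18.56: sporting goods → 5.25% → €0.97
Umbrella €11.72: other taxable items → 8% → €0.94
Game controller €44.58: electronic goods → 6% → €2.67
LED flashlight €26.98: other taxable items → 8% → €2.16
Dry cleaning (3 garments) €31.87: taxable services → 3% → €0.96
Total tax = €2.15 + €0.13 + €0.36 + €0.21 + €0.97 + €0.94 + €2.67 + €2.16 + €0.96 = €10.55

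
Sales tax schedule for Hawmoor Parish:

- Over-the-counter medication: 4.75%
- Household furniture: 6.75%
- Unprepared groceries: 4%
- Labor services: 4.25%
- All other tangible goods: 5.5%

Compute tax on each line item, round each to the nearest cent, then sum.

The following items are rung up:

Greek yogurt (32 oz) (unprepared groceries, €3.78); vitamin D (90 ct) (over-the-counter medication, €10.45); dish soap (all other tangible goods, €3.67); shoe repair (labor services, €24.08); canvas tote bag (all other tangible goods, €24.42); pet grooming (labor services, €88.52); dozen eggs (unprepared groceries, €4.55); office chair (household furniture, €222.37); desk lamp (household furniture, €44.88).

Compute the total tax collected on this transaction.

Greek yogurt (32 oz) €3.78: unprepared groceries → 4% → €0.15
Vitamin D (90 ct) €10.45: over-the-counter medication → 4.75% → €0.50
Dish soap €3.67: all other tangible goods → 5.5% → €0.20
Shoe repair €24.08: labor services → 4.25% → €1.02
Canvas tote bag €24.42: all other tangible goods → 5.5% → €1.34
Pet grooming €88.52: labor services → 4.25% → €3.76
Dozen eggs €4.55: unprepared groceries → 4% → €0.18
Office chair €222.37: household furniture → 6.75% → €15.01
Desk lamp €44.88: household furniture → 6.75% → €3.03
Total tax = €0.15 + €0.50 + €0.20 + €1.02 + €1.34 + €3.76 + €0.18 + €15.01 + €3.03 = €25.19

€25.19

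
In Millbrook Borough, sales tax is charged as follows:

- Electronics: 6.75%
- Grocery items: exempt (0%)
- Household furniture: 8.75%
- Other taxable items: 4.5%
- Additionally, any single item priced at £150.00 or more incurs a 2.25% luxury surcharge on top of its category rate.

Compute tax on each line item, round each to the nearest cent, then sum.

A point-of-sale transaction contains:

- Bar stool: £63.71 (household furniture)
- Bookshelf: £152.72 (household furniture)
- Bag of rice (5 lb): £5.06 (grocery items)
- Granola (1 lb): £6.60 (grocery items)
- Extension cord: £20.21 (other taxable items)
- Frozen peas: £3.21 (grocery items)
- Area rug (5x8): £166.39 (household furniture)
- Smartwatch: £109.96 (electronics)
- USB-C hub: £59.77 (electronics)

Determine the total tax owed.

£53.03

Bar stool £63.71: household furniture → 8.75% → £5.57
Bookshelf £152.72: household furniture → 8.75% + 2.25% surcharge = 11% → £16.80
Bag of rice (5 lb) £5.06: grocery items → 0% → £0.00
Granola (1 lb) £6.60: grocery items → 0% → £0.00
Extension cord £20.21: other taxable items → 4.5% → £0.91
Frozen peas £3.21: grocery items → 0% → £0.00
Area rug (5x8) £166.39: household furniture → 8.75% + 2.25% surcharge = 11% → £18.30
Smartwatch £109.96: electronics → 6.75% → £7.42
USB-C hub £59.77: electronics → 6.75% → £4.03
Total tax = £5.57 + £16.80 + £0.91 + £18.30 + £7.42 + £4.03 = £53.03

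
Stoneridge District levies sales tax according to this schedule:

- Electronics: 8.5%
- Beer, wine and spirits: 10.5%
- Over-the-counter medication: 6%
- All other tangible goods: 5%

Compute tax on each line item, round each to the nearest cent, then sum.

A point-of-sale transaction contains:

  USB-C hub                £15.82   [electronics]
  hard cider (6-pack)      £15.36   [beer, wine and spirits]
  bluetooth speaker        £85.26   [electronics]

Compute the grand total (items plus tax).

USB-C hub £15.82: electronics → 8.5% → £1.34
Hard cider (6-pack) £15.36: beer, wine and spirits → 10.5% → £1.61
Bluetooth speaker £85.26: electronics → 8.5% → £7.25
Subtotal = £116.44; tax = £10.20; total due = £126.64

£126.64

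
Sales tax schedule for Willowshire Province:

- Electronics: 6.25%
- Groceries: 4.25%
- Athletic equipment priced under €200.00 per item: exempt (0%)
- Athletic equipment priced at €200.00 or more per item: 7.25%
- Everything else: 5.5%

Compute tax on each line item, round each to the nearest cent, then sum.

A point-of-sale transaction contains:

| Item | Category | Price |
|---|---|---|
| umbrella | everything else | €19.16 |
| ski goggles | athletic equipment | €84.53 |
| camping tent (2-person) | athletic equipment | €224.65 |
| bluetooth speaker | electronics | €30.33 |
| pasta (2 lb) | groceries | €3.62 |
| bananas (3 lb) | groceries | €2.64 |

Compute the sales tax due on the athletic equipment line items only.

Ski goggles €84.53: athletic equipment, under €200.00 → 0% → €0.00
Camping tent (2-person) €224.65: athletic equipment, €200.00 or more → 7.25% → €16.29
Tax on athletic equipment = €0.00 + €16.29 = €16.29

€16.29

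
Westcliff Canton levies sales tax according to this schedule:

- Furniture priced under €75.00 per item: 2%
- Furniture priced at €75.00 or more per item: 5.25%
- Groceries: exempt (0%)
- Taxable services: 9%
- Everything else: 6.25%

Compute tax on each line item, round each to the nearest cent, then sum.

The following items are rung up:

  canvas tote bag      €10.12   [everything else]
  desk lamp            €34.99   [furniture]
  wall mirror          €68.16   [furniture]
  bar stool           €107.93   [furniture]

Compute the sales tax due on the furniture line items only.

€7.73

Desk lamp €34.99: furniture, under €75.00 → 2% → €0.70
Wall mirror €68.16: furniture, under €75.00 → 2% → €1.36
Bar stool €107.93: furniture, €75.00 or more → 5.25% → €5.67
Tax on furniture = €0.70 + €1.36 + €5.67 = €7.73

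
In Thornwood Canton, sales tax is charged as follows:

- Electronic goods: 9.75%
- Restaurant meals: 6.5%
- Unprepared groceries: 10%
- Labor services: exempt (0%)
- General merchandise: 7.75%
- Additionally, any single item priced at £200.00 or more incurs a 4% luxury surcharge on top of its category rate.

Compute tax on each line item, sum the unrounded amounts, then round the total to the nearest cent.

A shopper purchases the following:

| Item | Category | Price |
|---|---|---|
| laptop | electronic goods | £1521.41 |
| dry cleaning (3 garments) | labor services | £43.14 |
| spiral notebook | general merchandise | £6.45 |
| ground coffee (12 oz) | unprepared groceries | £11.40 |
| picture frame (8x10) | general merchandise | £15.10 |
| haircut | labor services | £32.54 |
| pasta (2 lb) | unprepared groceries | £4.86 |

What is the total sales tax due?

£212.49

Laptop £1521.41: electronic goods → 9.75% + 4% surcharge = 13.75% → £209.193875
Dry cleaning (3 garments) £43.14: labor services → 0% → £0.00
Spiral notebook £6.45: general merchandise → 7.75% → £0.499875
Ground coffee (12 oz) £11.40: unprepared groceries → 10% → £1.14
Picture frame (8x10) £15.10: general merchandise → 7.75% → £1.17025
Haircut £32.54: labor services → 0% → £0.00
Pasta (2 lb) £4.86: unprepared groceries → 10% → £0.486
Unrounded tax sum = £212.49 → £212.49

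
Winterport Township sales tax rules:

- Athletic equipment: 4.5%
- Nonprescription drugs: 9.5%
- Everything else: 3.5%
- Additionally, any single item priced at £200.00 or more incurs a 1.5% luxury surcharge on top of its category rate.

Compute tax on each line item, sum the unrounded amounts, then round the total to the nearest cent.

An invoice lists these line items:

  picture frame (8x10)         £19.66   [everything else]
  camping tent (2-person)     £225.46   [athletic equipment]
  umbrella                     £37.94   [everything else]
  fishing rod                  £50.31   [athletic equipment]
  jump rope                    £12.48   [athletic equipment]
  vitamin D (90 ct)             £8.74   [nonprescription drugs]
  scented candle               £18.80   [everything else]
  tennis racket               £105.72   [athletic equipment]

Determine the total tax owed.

£24.61

Picture frame (8x10) £19.66: everything else → 3.5% → £0.6881
Camping tent (2-person) £225.46: athletic equipment → 4.5% + 1.5% surcharge = 6% → £13.5276
Umbrella £37.94: everything else → 3.5% → £1.3279
Fishing rod £50.31: athletic equipment → 4.5% → £2.26395
Jump rope £12.48: athletic equipment → 4.5% → £0.5616
Vitamin D (90 ct) £8.74: nonprescription drugs → 9.5% → £0.8303
Scented candle £18.80: everything else → 3.5% → £0.658
Tennis racket £105.72: athletic equipment → 4.5% → £4.7574
Unrounded tax sum = £24.61485 → £24.61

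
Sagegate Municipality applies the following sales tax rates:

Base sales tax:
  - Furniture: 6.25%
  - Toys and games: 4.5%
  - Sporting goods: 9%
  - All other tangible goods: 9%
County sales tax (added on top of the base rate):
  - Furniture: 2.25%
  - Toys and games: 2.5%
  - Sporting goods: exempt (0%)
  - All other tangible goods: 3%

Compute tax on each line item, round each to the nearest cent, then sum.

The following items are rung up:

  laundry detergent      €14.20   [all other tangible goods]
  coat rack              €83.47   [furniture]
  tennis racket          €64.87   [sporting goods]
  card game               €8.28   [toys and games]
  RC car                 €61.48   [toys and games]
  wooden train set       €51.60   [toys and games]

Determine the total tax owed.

€23.12

Laundry detergent €14.20: all other tangible goods → 9% + 3% county = 12% → €1.70
Coat rack €83.47: furniture → 6.25% + 2.25% county = 8.5% → €7.09
Tennis racket €64.87: sporting goods → 9% + 0% county = 9% → €5.84
Card game €8.28: toys and games → 4.5% + 2.5% county = 7% → €0.58
RC car €61.48: toys and games → 4.5% + 2.5% county = 7% → €4.30
Wooden train set €51.60: toys and games → 4.5% + 2.5% county = 7% → €3.61
Total tax = €1.70 + €7.09 + €5.84 + €0.58 + €4.30 + €3.61 = €23.12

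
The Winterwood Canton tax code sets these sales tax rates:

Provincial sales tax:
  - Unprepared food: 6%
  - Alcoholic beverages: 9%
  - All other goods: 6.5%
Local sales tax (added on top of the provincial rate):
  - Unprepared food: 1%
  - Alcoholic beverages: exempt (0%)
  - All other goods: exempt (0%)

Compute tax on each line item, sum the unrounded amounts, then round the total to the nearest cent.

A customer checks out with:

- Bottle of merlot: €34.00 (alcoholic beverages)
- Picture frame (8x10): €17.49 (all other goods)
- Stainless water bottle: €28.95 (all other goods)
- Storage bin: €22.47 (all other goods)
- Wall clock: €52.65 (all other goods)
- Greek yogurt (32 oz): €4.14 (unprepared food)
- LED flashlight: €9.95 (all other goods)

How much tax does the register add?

Bottle of merlot €34.00: alcoholic beverages → 9% + 0% local = 9% → €3.06
Picture frame (8x10) €17.49: all other goods → 6.5% + 0% local = 6.5% → €1.13685
Stainless water bottle €28.95: all other goods → 6.5% + 0% local = 6.5% → €1.88175
Storage bin €22.47: all other goods → 6.5% + 0% local = 6.5% → €1.46055
Wall clock €52.65: all other goods → 6.5% + 0% local = 6.5% → €3.42225
Greek yogurt (32 oz) €4.14: unprepared food → 6% + 1% local = 7% → €0.2898
LED flashlight €9.95: all other goods → 6.5% + 0% local = 6.5% → €0.64675
Unrounded tax sum = €11.89795 → €11.90

€11.90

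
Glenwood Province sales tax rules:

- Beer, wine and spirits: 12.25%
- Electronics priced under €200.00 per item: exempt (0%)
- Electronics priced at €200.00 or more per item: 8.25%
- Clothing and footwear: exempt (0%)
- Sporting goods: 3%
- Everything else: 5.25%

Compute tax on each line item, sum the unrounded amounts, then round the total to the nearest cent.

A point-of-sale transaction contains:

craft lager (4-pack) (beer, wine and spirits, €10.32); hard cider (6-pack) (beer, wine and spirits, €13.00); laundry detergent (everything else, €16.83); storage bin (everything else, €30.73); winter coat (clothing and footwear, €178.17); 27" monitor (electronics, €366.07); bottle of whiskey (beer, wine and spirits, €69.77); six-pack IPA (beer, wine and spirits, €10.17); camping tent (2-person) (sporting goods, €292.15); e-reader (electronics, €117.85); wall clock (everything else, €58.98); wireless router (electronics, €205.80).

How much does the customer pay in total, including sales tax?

Craft lager (4-pack) €10.32: beer, wine and spirits → 12.25% → €1.2642
Hard cider (6-pack) €13.00: beer, wine and spirits → 12.25% → €1.5925
Laundry detergent €16.83: everything else → 5.25% → €0.883575
Storage bin €30.73: everything else → 5.25% → €1.613325
Winter coat €178.17: clothing and footwear → 0% → €0.00
27" monitor €366.07: electronics, €200.00 or more → 8.25% → €30.200775
Bottle of whiskey €69.77: beer, wine and spirits → 12.25% → €8.546825
Six-pack IPA €10.17: beer, wine and spirits → 12.25% → €1.245825
Camping tent (2-person) €292.15: sporting goods → 3% → €8.7645
E-reader €117.85: electronics, under €200.00 → 0% → €0.00
Wall clock €58.98: everything else → 5.25% → €3.09645
Wireless router €205.80: electronics, €200.00 or more → 8.25% → €16.9785
Subtotal = €1369.84; unrounded tax = €74.186475 → €74.19; total due = €1444.03

€1444.03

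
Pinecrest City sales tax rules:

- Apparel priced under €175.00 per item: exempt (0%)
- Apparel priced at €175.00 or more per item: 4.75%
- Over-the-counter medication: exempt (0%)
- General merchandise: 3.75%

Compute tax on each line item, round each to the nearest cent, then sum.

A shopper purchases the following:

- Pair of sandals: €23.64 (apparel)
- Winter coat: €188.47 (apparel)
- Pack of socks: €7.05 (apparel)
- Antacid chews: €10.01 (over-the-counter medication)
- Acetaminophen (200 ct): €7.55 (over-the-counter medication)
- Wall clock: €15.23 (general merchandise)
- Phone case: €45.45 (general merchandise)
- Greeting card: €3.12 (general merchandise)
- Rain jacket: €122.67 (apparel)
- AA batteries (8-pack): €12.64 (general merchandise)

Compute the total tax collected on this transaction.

Pair of sandals €23.64: apparel, under €175.00 → 0% → €0.00
Winter coat €188.47: apparel, €175.00 or more → 4.75% → €8.95
Pack of socks €7.05: apparel, under €175.00 → 0% → €0.00
Antacid chews €10.01: over-the-counter medication → 0% → €0.00
Acetaminophen (200 ct) €7.55: over-the-counter medication → 0% → €0.00
Wall clock €15.23: general merchandise → 3.75% → €0.57
Phone case €45.45: general merchandise → 3.75% → €1.70
Greeting card €3.12: general merchandise → 3.75% → €0.12
Rain jacket €122.67: apparel, under €175.00 → 0% → €0.00
AA batteries (8-pack) €12.64: general merchandise → 3.75% → €0.47
Total tax = €8.95 + €0.57 + €1.70 + €0.12 + €0.47 = €11.81

€11.81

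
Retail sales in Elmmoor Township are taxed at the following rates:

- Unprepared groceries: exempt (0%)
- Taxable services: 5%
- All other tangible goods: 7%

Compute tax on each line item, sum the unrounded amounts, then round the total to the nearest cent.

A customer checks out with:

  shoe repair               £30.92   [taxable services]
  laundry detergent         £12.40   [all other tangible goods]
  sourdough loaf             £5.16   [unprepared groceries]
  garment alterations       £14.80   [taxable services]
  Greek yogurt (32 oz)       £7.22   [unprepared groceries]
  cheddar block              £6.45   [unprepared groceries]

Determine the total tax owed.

£3.15

Shoe repair £30.92: taxable services → 5% → £1.546
Laundry detergent £12.40: all other tangible goods → 7% → £0.868
Sourdough loaf £5.16: unprepared groceries → 0% → £0.00
Garment alterations £14.80: taxable services → 5% → £0.74
Greek yogurt (32 oz) £7.22: unprepared groceries → 0% → £0.00
Cheddar block £6.45: unprepared groceries → 0% → £0.00
Unrounded tax sum = £3.154 → £3.15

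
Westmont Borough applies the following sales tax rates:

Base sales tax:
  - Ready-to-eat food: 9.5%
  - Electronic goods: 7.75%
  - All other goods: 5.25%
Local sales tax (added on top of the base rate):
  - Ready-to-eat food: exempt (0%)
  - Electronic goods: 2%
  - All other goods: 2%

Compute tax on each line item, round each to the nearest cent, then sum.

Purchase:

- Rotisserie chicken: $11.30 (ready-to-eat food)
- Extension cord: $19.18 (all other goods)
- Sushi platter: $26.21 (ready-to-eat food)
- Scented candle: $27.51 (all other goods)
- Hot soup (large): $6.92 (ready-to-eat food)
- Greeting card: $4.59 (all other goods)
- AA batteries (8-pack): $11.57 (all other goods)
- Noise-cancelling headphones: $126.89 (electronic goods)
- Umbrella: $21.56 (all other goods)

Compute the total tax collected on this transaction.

$22.70

Rotisserie chicken $11.30: ready-to-eat food → 9.5% + 0% local = 9.5% → $1.07
Extension cord $19.18: all other goods → 5.25% + 2% local = 7.25% → $1.39
Sushi platter $26.21: ready-to-eat food → 9.5% + 0% local = 9.5% → $2.49
Scented candle $27.51: all other goods → 5.25% + 2% local = 7.25% → $1.99
Hot soup (large) $6.92: ready-to-eat food → 9.5% + 0% local = 9.5% → $0.66
Greeting card $4.59: all other goods → 5.25% + 2% local = 7.25% → $0.33
AA batteries (8-pack) $11.57: all other goods → 5.25% + 2% local = 7.25% → $0.84
Noise-cancelling headphones $126.89: electronic goods → 7.75% + 2% local = 9.75% → $12.37
Umbrella $21.56: all other goods → 5.25% + 2% local = 7.25% → $1.56
Total tax = $1.07 + $1.39 + $2.49 + $1.99 + $0.66 + $0.33 + $0.84 + $12.37 + $1.56 = $22.70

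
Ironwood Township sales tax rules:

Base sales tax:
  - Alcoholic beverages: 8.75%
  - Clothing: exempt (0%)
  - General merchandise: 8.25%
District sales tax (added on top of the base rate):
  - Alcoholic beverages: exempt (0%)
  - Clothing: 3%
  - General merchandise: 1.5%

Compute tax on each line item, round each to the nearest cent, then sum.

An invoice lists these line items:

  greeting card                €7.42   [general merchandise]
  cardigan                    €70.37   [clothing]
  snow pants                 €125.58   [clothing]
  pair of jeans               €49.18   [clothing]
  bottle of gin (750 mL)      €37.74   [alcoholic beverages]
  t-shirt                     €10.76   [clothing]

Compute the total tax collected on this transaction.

Greeting card €7.42: general merchandise → 8.25% + 1.5% district = 9.75% → €0.72
Cardigan €70.37: clothing → 0% + 3% district = 3% → €2.11
Snow pants €125.58: clothing → 0% + 3% district = 3% → €3.77
Pair of jeans €49.18: clothing → 0% + 3% district = 3% → €1.48
Bottle of gin (750 mL) €37.74: alcoholic beverages → 8.75% + 0% district = 8.75% → €3.30
T-shirt €10.76: clothing → 0% + 3% district = 3% → €0.32
Total tax = €0.72 + €2.11 + €3.77 + €1.48 + €3.30 + €0.32 = €11.70

€11.70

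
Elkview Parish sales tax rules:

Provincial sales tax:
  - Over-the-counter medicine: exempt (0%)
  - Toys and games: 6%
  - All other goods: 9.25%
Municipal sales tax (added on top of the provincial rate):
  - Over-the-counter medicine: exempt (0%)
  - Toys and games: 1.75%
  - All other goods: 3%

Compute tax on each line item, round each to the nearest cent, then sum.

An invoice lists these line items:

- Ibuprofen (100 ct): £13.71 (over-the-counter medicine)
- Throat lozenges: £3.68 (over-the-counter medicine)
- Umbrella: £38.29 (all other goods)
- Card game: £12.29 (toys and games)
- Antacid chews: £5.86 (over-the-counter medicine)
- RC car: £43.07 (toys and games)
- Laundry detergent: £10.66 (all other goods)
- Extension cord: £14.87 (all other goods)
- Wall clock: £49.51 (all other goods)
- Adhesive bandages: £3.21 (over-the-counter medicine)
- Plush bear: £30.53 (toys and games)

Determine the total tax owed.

Ibuprofen (100 ct) £13.71: over-the-counter medicine → 0% + 0% municipal = 0% → £0.00
Throat lozenges £3.68: over-the-counter medicine → 0% + 0% municipal = 0% → £0.00
Umbrella £38.29: all other goods → 9.25% + 3% municipal = 12.25% → £4.69
Card game £12.29: toys and games → 6% + 1.75% municipal = 7.75% → £0.95
Antacid chews £5.86: over-the-counter medicine → 0% + 0% municipal = 0% → £0.00
RC car £43.07: toys and games → 6% + 1.75% municipal = 7.75% → £3.34
Laundry detergent £10.66: all other goods → 9.25% + 3% municipal = 12.25% → £1.31
Extension cord £14.87: all other goods → 9.25% + 3% municipal = 12.25% → £1.82
Wall clock £49.51: all other goods → 9.25% + 3% municipal = 12.25% → £6.06
Adhesive bandages £3.21: over-the-counter medicine → 0% + 0% municipal = 0% → £0.00
Plush bear £30.53: toys and games → 6% + 1.75% municipal = 7.75% → £2.37
Total tax = £4.69 + £0.95 + £3.34 + £1.31 + £1.82 + £6.06 + £2.37 = £20.54

£20.54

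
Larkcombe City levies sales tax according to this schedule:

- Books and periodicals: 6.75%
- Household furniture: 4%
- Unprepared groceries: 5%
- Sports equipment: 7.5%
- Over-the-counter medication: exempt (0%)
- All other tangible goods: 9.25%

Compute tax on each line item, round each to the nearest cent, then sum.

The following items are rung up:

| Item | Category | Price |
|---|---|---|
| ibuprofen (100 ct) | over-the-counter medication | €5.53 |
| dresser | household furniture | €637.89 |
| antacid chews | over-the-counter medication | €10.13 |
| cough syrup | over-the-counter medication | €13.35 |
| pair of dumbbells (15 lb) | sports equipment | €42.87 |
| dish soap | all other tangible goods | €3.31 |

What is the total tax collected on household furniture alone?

€25.52

Dresser €637.89: household furniture → 4% → €25.52
Tax on household furniture = €25.52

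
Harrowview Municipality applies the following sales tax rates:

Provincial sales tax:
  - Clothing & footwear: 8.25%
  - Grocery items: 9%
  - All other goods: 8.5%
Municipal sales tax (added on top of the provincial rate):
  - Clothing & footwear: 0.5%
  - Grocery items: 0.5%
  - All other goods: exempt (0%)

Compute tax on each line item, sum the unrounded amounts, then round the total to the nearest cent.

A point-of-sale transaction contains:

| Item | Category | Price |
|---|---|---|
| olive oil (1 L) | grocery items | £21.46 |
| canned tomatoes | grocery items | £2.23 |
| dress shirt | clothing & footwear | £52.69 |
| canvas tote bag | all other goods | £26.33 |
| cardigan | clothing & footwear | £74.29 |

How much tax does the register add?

Olive oil (1 L) £21.46: grocery items → 9% + 0.5% municipal = 9.5% → £2.0387
Canned tomatoes £2.23: grocery items → 9% + 0.5% municipal = 9.5% → £0.21185
Dress shirt £52.69: clothing & footwear → 8.25% + 0.5% municipal = 8.75% → £4.610375
Canvas tote bag £26.33: all other goods → 8.5% + 0% municipal = 8.5% → £2.23805
Cardigan £74.29: clothing & footwear → 8.25% + 0.5% municipal = 8.75% → £6.500375
Unrounded tax sum = £15.59935 → £15.60

£15.60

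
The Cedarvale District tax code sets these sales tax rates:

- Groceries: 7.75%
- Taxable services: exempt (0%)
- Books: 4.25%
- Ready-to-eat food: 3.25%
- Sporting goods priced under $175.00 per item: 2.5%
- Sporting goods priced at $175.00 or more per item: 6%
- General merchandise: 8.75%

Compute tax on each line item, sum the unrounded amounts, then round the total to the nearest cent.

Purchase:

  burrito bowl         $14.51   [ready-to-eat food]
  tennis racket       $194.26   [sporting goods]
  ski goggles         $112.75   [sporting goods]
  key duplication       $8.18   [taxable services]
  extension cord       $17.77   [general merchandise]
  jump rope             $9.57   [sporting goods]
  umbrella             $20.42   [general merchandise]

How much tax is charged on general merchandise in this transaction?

Extension cord $17.77: general merchandise → 8.75% → $1.554875
Umbrella $20.42: general merchandise → 8.75% → $1.78675
Tax on general merchandise: unrounded sum = $3.341625 → $3.34

$3.34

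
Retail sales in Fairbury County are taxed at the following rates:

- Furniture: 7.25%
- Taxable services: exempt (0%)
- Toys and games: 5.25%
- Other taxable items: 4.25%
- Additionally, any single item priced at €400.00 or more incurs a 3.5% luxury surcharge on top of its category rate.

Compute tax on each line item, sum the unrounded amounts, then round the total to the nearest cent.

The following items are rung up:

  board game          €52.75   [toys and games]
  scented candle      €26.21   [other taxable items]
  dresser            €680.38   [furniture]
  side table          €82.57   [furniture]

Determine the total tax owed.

€83.01

Board game €52.75: toys and games → 5.25% → €2.769375
Scented candle €26.21: other taxable items → 4.25% → €1.113925
Dresser €680.38: furniture → 7.25% + 3.5% surcharge = 10.75% → €73.14085
Side table €82.57: furniture → 7.25% → €5.986325
Unrounded tax sum = €83.010475 → €83.01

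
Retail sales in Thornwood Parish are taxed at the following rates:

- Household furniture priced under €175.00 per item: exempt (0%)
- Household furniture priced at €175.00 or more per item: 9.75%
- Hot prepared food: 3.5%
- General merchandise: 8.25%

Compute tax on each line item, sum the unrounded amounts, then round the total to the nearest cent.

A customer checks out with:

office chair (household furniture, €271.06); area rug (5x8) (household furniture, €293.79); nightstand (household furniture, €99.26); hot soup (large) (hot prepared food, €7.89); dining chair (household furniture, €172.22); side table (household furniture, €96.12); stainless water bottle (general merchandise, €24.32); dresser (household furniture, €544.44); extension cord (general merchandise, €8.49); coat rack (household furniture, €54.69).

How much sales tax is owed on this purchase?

Office chair €271.06: household furniture, €175.00 or more → 9.75% → €26.42835
Area rug (5x8) €293.79: household furniture, €175.00 or more → 9.75% → €28.644525
Nightstand €99.26: household furniture, under €175.00 → 0% → €0.00
Hot soup (large) €7.89: hot prepared food → 3.5% → €0.27615
Dining chair €172.22: household furniture, under €175.00 → 0% → €0.00
Side table €96.12: household furniture, under €175.00 → 0% → €0.00
Stainless water bottle €24.32: general merchandise → 8.25% → €2.0064
Dresser €544.44: household furniture, €175.00 or more → 9.75% → €53.0829
Extension cord €8.49: general merchandise → 8.25% → €0.700425
Coat rack €54.69: household furniture, under €175.00 → 0% → €0.00
Unrounded tax sum = €111.13875 → €111.14

€111.14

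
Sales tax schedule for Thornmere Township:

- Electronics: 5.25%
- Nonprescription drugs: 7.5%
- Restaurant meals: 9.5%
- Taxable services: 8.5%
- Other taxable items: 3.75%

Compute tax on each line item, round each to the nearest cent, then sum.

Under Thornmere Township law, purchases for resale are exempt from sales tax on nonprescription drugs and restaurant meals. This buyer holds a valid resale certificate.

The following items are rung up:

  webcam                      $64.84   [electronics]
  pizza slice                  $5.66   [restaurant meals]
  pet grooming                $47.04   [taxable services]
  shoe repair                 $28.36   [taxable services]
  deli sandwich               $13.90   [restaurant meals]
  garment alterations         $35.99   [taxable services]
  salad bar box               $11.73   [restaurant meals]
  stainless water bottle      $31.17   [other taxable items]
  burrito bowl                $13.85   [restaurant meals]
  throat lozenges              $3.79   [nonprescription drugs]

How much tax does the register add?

Webcam $64.84: electronics → 5.25% → $3.40
Pizza slice $5.66: restaurant meals, buyer-exempt → 0% → $0.00
Pet grooming $47.04: taxable services → 8.5% → $4.00
Shoe repair $28.36: taxable services → 8.5% → $2.41
Deli sandwich $13.90: restaurant meals, buyer-exempt → 0% → $0.00
Garment alterations $35.99: taxable services → 8.5% → $3.06
Salad bar box $11.73: restaurant meals, buyer-exempt → 0% → $0.00
Stainless water bottle $31.17: other taxable items → 3.75% → $1.17
Burrito bowl $13.85: restaurant meals, buyer-exempt → 0% → $0.00
Throat lozenges $3.79: nonprescription drugs, buyer-exempt → 0% → $0.00
Total tax = $3.40 + $4.00 + $2.41 + $3.06 + $1.17 = $14.04

$14.04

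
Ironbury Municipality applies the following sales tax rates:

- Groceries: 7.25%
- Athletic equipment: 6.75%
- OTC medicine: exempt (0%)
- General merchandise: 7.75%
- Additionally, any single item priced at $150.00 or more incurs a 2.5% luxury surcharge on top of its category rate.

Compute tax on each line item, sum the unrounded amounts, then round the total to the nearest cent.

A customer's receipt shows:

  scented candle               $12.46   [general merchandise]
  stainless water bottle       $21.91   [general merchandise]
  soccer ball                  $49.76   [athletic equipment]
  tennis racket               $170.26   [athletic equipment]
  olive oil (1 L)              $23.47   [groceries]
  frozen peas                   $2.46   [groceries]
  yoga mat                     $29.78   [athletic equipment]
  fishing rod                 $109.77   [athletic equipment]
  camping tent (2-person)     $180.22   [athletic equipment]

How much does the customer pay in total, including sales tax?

Scented candle $12.46: general merchandise → 7.75% → $0.96565
Stainless water bottle $21.91: general merchandise → 7.75% → $1.698025
Soccer ball $49.76: athletic equipment → 6.75% → $3.3588
Tennis racket $170.26: athletic equipment → 6.75% + 2.5% surcharge = 9.25% → $15.74905
Olive oil (1 L) $23.47: groceries → 7.25% → $1.701575
Frozen peas $2.46: groceries → 7.25% → $0.17835
Yoga mat $29.78: athletic equipment → 6.75% → $2.01015
Fishing rod $109.77: athletic equipment → 6.75% → $7.409475
Camping tent (2-person) $180.22: athletic equipment → 6.75% + 2.5% surcharge = 9.25% → $16.67035
Subtotal = $600.09; unrounded tax = $49.741425 → $49.74; total due = $649.83

$649.83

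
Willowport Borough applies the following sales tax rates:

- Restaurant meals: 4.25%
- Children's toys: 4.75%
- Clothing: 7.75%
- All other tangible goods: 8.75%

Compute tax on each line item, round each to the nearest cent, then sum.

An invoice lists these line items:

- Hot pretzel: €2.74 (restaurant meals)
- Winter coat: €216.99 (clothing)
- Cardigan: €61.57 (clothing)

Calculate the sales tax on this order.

Hot pretzel €2.74: restaurant meals → 4.25% → €0.12
Winter coat €216.99: clothing → 7.75% → €16.82
Cardigan €61.57: clothing → 7.75% → €4.77
Total tax = €0.12 + €16.82 + €4.77 = €21.71

€21.71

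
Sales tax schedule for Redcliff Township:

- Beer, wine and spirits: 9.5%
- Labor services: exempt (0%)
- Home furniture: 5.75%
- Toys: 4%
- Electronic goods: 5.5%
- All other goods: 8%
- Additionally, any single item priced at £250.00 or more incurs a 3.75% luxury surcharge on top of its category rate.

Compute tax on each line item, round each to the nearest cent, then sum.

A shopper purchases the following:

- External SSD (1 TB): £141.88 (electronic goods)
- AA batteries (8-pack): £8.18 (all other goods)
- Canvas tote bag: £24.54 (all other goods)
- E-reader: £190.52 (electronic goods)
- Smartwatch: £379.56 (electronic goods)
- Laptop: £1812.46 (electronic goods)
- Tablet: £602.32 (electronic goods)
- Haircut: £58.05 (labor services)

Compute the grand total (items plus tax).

External SSD (1 TB) £141.88: electronic goods → 5.5% → £7.80
AA batteries (8-pack) £8.18: all other goods → 8% → £0.65
Canvas tote bag £24.54: all other goods → 8% → £1.96
E-reader £190.52: electronic goods → 5.5% → £10.48
Smartwatch £379.56: electronic goods → 5.5% + 3.75% surcharge = 9.25% → £35.11
Laptop £1812.46: electronic goods → 5.5% + 3.75% surcharge = 9.25% → £167.65
Tablet £602.32: electronic goods → 5.5% + 3.75% surcharge = 9.25% → £55.71
Haircut £58.05: labor services → 0% → £0.00
Subtotal = £3217.51; tax = £279.36; total due = £3496.87

£3496.87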